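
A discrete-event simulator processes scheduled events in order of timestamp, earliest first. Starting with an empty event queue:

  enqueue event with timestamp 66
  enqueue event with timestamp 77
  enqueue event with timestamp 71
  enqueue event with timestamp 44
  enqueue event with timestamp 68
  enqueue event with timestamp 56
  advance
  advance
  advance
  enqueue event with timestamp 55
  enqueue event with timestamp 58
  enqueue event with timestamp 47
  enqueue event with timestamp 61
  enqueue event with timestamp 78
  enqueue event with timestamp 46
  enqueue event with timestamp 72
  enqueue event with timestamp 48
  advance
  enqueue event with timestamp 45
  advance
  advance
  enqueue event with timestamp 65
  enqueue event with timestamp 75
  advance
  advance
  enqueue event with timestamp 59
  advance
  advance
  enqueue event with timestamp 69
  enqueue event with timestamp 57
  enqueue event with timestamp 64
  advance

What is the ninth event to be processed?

58

insert 66 → {66}
insert 77 → {66, 77}
insert 71 → {66, 71, 77}
insert 44 → {44, 66, 71, 77}
insert 68 → {44, 66, 68, 71, 77}
insert 56 → {44, 56, 66, 68, 71, 77}
advance → 44; now {56, 66, 68, 71, 77}
advance → 56; now {66, 68, 71, 77}
advance → 66; now {68, 71, 77}
insert 55 → {55, 68, 71, 77}
insert 58 → {55, 58, 68, 71, 77}
insert 47 → {47, 55, 58, 68, 71, 77}
insert 61 → {47, 55, 58, 61, 68, 71, 77}
insert 78 → {47, 55, 58, 61, 68, 71, 77, 78}
insert 46 → {46, 47, 55, 58, 61, 68, 71, 77, 78}
insert 72 → {46, 47, 55, 58, 61, 68, 71, 72, 77, 78}
insert 48 → {46, 47, 48, 55, 58, 61, 68, 71, 72, 77, 78}
advance → 46; now {47, 48, 55, 58, 61, 68, 71, 72, 77, 78}
insert 45 → {45, 47, 48, 55, 58, 61, 68, 71, 72, 77, 78}
advance → 45; now {47, 48, 55, 58, 61, 68, 71, 72, 77, 78}
advance → 47; now {48, 55, 58, 61, 68, 71, 72, 77, 78}
insert 65 → {48, 55, 58, 61, 65, 68, 71, 72, 77, 78}
insert 75 → {48, 55, 58, 61, 65, 68, 71, 72, 75, 77, 78}
advance → 48; now {55, 58, 61, 65, 68, 71, 72, 75, 77, 78}
advance → 55; now {58, 61, 65, 68, 71, 72, 75, 77, 78}
insert 59 → {58, 59, 61, 65, 68, 71, 72, 75, 77, 78}
advance → 58; now {59, 61, 65, 68, 71, 72, 75, 77, 78}
advance → 59; now {61, 65, 68, 71, 72, 75, 77, 78}
insert 69 → {61, 65, 68, 69, 71, 72, 75, 77, 78}
insert 57 → {57, 61, 65, 68, 69, 71, 72, 75, 77, 78}
insert 64 → {57, 61, 64, 65, 68, 69, 71, 72, 75, 77, 78}
advance → 57; now {61, 64, 65, 68, 69, 71, 72, 75, 77, 78}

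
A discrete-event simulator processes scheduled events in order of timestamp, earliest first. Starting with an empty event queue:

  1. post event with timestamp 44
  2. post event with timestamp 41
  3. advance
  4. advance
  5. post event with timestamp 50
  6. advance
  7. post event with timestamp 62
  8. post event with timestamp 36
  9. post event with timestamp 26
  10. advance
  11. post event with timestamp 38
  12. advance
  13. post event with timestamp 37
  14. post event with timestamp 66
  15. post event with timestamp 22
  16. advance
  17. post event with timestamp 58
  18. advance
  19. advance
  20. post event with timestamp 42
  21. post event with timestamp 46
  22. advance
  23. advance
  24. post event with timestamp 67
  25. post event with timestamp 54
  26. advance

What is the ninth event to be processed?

42

insert 44 → {44}
insert 41 → {41, 44}
advance → 41; now {44}
advance → 44; now {}
insert 50 → {50}
advance → 50; now {}
insert 62 → {62}
insert 36 → {36, 62}
insert 26 → {26, 36, 62}
advance → 26; now {36, 62}
insert 38 → {36, 38, 62}
advance → 36; now {38, 62}
insert 37 → {37, 38, 62}
insert 66 → {37, 38, 62, 66}
insert 22 → {22, 37, 38, 62, 66}
advance → 22; now {37, 38, 62, 66}
insert 58 → {37, 38, 58, 62, 66}
advance → 37; now {38, 58, 62, 66}
advance → 38; now {58, 62, 66}
insert 42 → {42, 58, 62, 66}
insert 46 → {42, 46, 58, 62, 66}
advance → 42; now {46, 58, 62, 66}
advance → 46; now {58, 62, 66}
insert 67 → {58, 62, 66, 67}
insert 54 → {54, 58, 62, 66, 67}
advance → 54; now {58, 62, 66, 67}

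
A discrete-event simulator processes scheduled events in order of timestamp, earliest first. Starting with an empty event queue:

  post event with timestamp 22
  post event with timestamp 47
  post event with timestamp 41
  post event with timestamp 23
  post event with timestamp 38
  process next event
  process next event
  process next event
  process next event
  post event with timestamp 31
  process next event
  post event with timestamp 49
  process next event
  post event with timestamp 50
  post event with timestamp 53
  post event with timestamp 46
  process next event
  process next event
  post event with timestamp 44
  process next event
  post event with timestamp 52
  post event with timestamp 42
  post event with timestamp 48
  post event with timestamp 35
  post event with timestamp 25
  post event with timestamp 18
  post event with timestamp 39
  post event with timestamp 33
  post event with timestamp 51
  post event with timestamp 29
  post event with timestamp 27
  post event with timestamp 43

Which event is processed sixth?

insert 22 → {22}
insert 47 → {22, 47}
insert 41 → {22, 41, 47}
insert 23 → {22, 23, 41, 47}
insert 38 → {22, 23, 38, 41, 47}
process next event → 22; now {23, 38, 41, 47}
process next event → 23; now {38, 41, 47}
process next event → 38; now {41, 47}
process next event → 41; now {47}
insert 31 → {31, 47}
process next event → 31; now {47}
insert 49 → {47, 49}
process next event → 47; now {49}
insert 50 → {49, 50}
insert 53 → {49, 50, 53}
insert 46 → {46, 49, 50, 53}
process next event → 46; now {49, 50, 53}
process next event → 49; now {50, 53}
insert 44 → {44, 50, 53}
process next event → 44; now {50, 53}
insert 52 → {50, 52, 53}
insert 42 → {42, 50, 52, 53}
insert 48 → {42, 48, 50, 52, 53}
insert 35 → {35, 42, 48, 50, 52, 53}
insert 25 → {25, 35, 42, 48, 50, 52, 53}
insert 18 → {18, 25, 35, 42, 48, 50, 52, 53}
insert 39 → {18, 25, 35, 39, 42, 48, 50, 52, 53}
insert 33 → {18, 25, 33, 35, 39, 42, 48, 50, 52, 53}
insert 51 → {18, 25, 33, 35, 39, 42, 48, 50, 51, 52, 53}
insert 29 → {18, 25, 29, 33, 35, 39, 42, 48, 50, 51, 52, 53}
insert 27 → {18, 25, 27, 29, 33, 35, 39, 42, 48, 50, 51, 52, 53}
insert 43 → {18, 25, 27, 29, 33, 35, 39, 42, 43, 48, 50, 51, 52, 53}

47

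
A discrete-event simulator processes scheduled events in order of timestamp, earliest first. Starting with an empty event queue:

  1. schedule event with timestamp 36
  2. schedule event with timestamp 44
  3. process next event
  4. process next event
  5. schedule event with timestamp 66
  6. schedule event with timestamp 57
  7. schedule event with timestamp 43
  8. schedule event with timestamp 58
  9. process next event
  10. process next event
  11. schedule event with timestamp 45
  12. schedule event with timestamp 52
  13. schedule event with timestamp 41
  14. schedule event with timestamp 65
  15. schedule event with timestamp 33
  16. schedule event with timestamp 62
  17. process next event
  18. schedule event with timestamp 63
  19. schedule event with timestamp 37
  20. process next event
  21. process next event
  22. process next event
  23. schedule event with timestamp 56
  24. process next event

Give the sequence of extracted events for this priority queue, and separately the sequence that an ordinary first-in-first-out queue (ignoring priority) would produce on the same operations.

priority queue: 36, 44, 43, 57, 33, 37, 41, 45, 52; FIFO queue: [36, 44, 66, 57, 43, 58, 45, 52, 41]

insert 36 → {36}
insert 44 → {36, 44}
process next event → 36; now {44}
process next event → 44; now {}
insert 66 → {66}
insert 57 → {57, 66}
insert 43 → {43, 57, 66}
insert 58 → {43, 57, 58, 66}
process next event → 43; now {57, 58, 66}
process next event → 57; now {58, 66}
insert 45 → {45, 58, 66}
insert 52 → {45, 52, 58, 66}
insert 41 → {41, 45, 52, 58, 66}
insert 65 → {41, 45, 52, 58, 65, 66}
insert 33 → {33, 41, 45, 52, 58, 65, 66}
insert 62 → {33, 41, 45, 52, 58, 62, 65, 66}
process next event → 33; now {41, 45, 52, 58, 62, 65, 66}
insert 63 → {41, 45, 52, 58, 62, 63, 65, 66}
insert 37 → {37, 41, 45, 52, 58, 62, 63, 65, 66}
process next event → 37; now {41, 45, 52, 58, 62, 63, 65, 66}
process next event → 41; now {45, 52, 58, 62, 63, 65, 66}
process next event → 45; now {52, 58, 62, 63, 65, 66}
insert 56 → {52, 56, 58, 62, 63, 65, 66}
process next event → 52; now {56, 58, 62, 63, 65, 66}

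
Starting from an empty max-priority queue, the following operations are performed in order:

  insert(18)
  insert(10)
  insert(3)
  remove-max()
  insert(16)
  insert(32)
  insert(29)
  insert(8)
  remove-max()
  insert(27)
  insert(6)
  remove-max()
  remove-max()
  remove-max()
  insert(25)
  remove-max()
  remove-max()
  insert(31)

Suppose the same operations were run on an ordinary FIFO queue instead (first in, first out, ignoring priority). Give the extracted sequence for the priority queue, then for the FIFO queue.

priority queue: [18, 32, 29, 27, 16, 25, 10]; FIFO queue: 18, 10, 3, 16, 32, 29, 8

insert 18 → {18}
insert 10 → {18, 10}
insert 3 → {18, 10, 3}
remove-max → 18; now {10, 3}
insert 16 → {16, 10, 3}
insert 32 → {32, 16, 10, 3}
insert 29 → {32, 29, 16, 10, 3}
insert 8 → {32, 29, 16, 10, 8, 3}
remove-max → 32; now {29, 16, 10, 8, 3}
insert 27 → {29, 27, 16, 10, 8, 3}
insert 6 → {29, 27, 16, 10, 8, 6, 3}
remove-max → 29; now {27, 16, 10, 8, 6, 3}
remove-max → 27; now {16, 10, 8, 6, 3}
remove-max → 16; now {10, 8, 6, 3}
insert 25 → {25, 10, 8, 6, 3}
remove-max → 25; now {10, 8, 6, 3}
remove-max → 10; now {8, 6, 3}
insert 31 → {31, 8, 6, 3}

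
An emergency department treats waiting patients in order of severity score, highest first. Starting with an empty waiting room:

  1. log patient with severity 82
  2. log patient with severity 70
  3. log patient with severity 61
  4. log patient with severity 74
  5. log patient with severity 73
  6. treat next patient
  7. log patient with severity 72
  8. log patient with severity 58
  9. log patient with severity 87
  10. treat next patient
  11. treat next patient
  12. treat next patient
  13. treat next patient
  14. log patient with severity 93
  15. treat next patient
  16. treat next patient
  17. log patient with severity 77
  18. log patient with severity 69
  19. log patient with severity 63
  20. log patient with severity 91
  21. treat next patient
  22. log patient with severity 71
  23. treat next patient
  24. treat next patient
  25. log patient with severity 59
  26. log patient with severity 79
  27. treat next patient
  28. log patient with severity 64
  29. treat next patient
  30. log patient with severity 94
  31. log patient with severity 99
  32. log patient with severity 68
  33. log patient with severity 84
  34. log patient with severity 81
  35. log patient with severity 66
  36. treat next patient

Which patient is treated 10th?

insert 82 → {82}
insert 70 → {82, 70}
insert 61 → {82, 70, 61}
insert 74 → {82, 74, 70, 61}
insert 73 → {82, 74, 73, 70, 61}
treat next patient → 82; now {74, 73, 70, 61}
insert 72 → {74, 73, 72, 70, 61}
insert 58 → {74, 73, 72, 70, 61, 58}
insert 87 → {87, 74, 73, 72, 70, 61, 58}
treat next patient → 87; now {74, 73, 72, 70, 61, 58}
treat next patient → 74; now {73, 72, 70, 61, 58}
treat next patient → 73; now {72, 70, 61, 58}
treat next patient → 72; now {70, 61, 58}
insert 93 → {93, 70, 61, 58}
treat next patient → 93; now {70, 61, 58}
treat next patient → 70; now {61, 58}
insert 77 → {77, 61, 58}
insert 69 → {77, 69, 61, 58}
insert 63 → {77, 69, 63, 61, 58}
insert 91 → {91, 77, 69, 63, 61, 58}
treat next patient → 91; now {77, 69, 63, 61, 58}
insert 71 → {77, 71, 69, 63, 61, 58}
treat next patient → 77; now {71, 69, 63, 61, 58}
treat next patient → 71; now {69, 63, 61, 58}
insert 59 → {69, 63, 61, 59, 58}
insert 79 → {79, 69, 63, 61, 59, 58}
treat next patient → 79; now {69, 63, 61, 59, 58}
insert 64 → {69, 64, 63, 61, 59, 58}
treat next patient → 69; now {64, 63, 61, 59, 58}
insert 94 → {94, 64, 63, 61, 59, 58}
insert 99 → {99, 94, 64, 63, 61, 59, 58}
insert 68 → {99, 94, 68, 64, 63, 61, 59, 58}
insert 84 → {99, 94, 84, 68, 64, 63, 61, 59, 58}
insert 81 → {99, 94, 84, 81, 68, 64, 63, 61, 59, 58}
insert 66 → {99, 94, 84, 81, 68, 66, 64, 63, 61, 59, 58}
treat next patient → 99; now {94, 84, 81, 68, 66, 64, 63, 61, 59, 58}

71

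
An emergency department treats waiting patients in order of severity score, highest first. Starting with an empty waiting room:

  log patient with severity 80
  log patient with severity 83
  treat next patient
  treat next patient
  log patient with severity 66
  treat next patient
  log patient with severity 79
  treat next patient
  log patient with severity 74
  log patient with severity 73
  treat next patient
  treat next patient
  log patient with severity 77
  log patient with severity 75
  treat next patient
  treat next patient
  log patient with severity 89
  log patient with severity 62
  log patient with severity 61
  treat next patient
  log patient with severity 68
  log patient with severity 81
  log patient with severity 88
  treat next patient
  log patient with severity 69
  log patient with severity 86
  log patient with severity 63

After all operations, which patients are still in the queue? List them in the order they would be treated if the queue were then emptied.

insert 80 → {80}
insert 83 → {83, 80}
treat next patient → 83; now {80}
treat next patient → 80; now {}
insert 66 → {66}
treat next patient → 66; now {}
insert 79 → {79}
treat next patient → 79; now {}
insert 74 → {74}
insert 73 → {74, 73}
treat next patient → 74; now {73}
treat next patient → 73; now {}
insert 77 → {77}
insert 75 → {77, 75}
treat next patient → 77; now {75}
treat next patient → 75; now {}
insert 89 → {89}
insert 62 → {89, 62}
insert 61 → {89, 62, 61}
treat next patient → 89; now {62, 61}
insert 68 → {68, 62, 61}
insert 81 → {81, 68, 62, 61}
insert 88 → {88, 81, 68, 62, 61}
treat next patient → 88; now {81, 68, 62, 61}
insert 69 → {81, 69, 68, 62, 61}
insert 86 → {86, 81, 69, 68, 62, 61}
insert 63 → {86, 81, 69, 68, 63, 62, 61}

86 → 81 → 69 → 68 → 63 → 62 → 61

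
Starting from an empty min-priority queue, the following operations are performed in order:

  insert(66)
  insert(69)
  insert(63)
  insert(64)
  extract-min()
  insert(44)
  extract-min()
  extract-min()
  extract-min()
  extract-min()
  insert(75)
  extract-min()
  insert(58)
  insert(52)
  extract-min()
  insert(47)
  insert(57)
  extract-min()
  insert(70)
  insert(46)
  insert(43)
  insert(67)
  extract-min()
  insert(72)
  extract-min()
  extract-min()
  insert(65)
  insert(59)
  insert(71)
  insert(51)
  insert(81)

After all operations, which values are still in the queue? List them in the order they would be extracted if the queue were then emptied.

51 → 58 → 59 → 65 → 67 → 70 → 71 → 72 → 81

insert 66 → {66}
insert 69 → {66, 69}
insert 63 → {63, 66, 69}
insert 64 → {63, 64, 66, 69}
extract-min → 63; now {64, 66, 69}
insert 44 → {44, 64, 66, 69}
extract-min → 44; now {64, 66, 69}
extract-min → 64; now {66, 69}
extract-min → 66; now {69}
extract-min → 69; now {}
insert 75 → {75}
extract-min → 75; now {}
insert 58 → {58}
insert 52 → {52, 58}
extract-min → 52; now {58}
insert 47 → {47, 58}
insert 57 → {47, 57, 58}
extract-min → 47; now {57, 58}
insert 70 → {57, 58, 70}
insert 46 → {46, 57, 58, 70}
insert 43 → {43, 46, 57, 58, 70}
insert 67 → {43, 46, 57, 58, 67, 70}
extract-min → 43; now {46, 57, 58, 67, 70}
insert 72 → {46, 57, 58, 67, 70, 72}
extract-min → 46; now {57, 58, 67, 70, 72}
extract-min → 57; now {58, 67, 70, 72}
insert 65 → {58, 65, 67, 70, 72}
insert 59 → {58, 59, 65, 67, 70, 72}
insert 71 → {58, 59, 65, 67, 70, 71, 72}
insert 51 → {51, 58, 59, 65, 67, 70, 71, 72}
insert 81 → {51, 58, 59, 65, 67, 70, 71, 72, 81}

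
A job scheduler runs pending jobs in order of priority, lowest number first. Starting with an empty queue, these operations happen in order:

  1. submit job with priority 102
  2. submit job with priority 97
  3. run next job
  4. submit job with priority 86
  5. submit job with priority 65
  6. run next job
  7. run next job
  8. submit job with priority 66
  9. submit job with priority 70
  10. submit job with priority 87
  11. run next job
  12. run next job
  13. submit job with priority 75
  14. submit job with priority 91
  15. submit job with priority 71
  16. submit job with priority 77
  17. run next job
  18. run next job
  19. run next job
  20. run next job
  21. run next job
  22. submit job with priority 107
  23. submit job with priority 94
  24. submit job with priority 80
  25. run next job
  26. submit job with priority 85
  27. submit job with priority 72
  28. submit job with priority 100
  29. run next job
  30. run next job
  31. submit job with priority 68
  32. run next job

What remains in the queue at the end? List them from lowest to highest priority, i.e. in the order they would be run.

94, 100, 102, 107

insert 102 → {102}
insert 97 → {97, 102}
run next job → 97; now {102}
insert 86 → {86, 102}
insert 65 → {65, 86, 102}
run next job → 65; now {86, 102}
run next job → 86; now {102}
insert 66 → {66, 102}
insert 70 → {66, 70, 102}
insert 87 → {66, 70, 87, 102}
run next job → 66; now {70, 87, 102}
run next job → 70; now {87, 102}
insert 75 → {75, 87, 102}
insert 91 → {75, 87, 91, 102}
insert 71 → {71, 75, 87, 91, 102}
insert 77 → {71, 75, 77, 87, 91, 102}
run next job → 71; now {75, 77, 87, 91, 102}
run next job → 75; now {77, 87, 91, 102}
run next job → 77; now {87, 91, 102}
run next job → 87; now {91, 102}
run next job → 91; now {102}
insert 107 → {102, 107}
insert 94 → {94, 102, 107}
insert 80 → {80, 94, 102, 107}
run next job → 80; now {94, 102, 107}
insert 85 → {85, 94, 102, 107}
insert 72 → {72, 85, 94, 102, 107}
insert 100 → {72, 85, 94, 100, 102, 107}
run next job → 72; now {85, 94, 100, 102, 107}
run next job → 85; now {94, 100, 102, 107}
insert 68 → {68, 94, 100, 102, 107}
run next job → 68; now {94, 100, 102, 107}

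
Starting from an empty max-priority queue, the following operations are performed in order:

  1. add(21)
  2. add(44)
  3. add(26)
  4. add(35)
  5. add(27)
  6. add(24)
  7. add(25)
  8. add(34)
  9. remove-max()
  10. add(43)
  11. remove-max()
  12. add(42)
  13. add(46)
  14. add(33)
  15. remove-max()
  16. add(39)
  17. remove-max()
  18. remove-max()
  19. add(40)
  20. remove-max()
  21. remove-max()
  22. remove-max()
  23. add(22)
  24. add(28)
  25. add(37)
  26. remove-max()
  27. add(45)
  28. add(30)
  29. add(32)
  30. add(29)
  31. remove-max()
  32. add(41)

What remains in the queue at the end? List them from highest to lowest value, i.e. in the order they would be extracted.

insert 21 → {21}
insert 44 → {44, 21}
insert 26 → {44, 26, 21}
insert 35 → {44, 35, 26, 21}
insert 27 → {44, 35, 27, 26, 21}
insert 24 → {44, 35, 27, 26, 24, 21}
insert 25 → {44, 35, 27, 26, 25, 24, 21}
insert 34 → {44, 35, 34, 27, 26, 25, 24, 21}
remove-max → 44; now {35, 34, 27, 26, 25, 24, 21}
insert 43 → {43, 35, 34, 27, 26, 25, 24, 21}
remove-max → 43; now {35, 34, 27, 26, 25, 24, 21}
insert 42 → {42, 35, 34, 27, 26, 25, 24, 21}
insert 46 → {46, 42, 35, 34, 27, 26, 25, 24, 21}
insert 33 → {46, 42, 35, 34, 33, 27, 26, 25, 24, 21}
remove-max → 46; now {42, 35, 34, 33, 27, 26, 25, 24, 21}
insert 39 → {42, 39, 35, 34, 33, 27, 26, 25, 24, 21}
remove-max → 42; now {39, 35, 34, 33, 27, 26, 25, 24, 21}
remove-max → 39; now {35, 34, 33, 27, 26, 25, 24, 21}
insert 40 → {40, 35, 34, 33, 27, 26, 25, 24, 21}
remove-max → 40; now {35, 34, 33, 27, 26, 25, 24, 21}
remove-max → 35; now {34, 33, 27, 26, 25, 24, 21}
remove-max → 34; now {33, 27, 26, 25, 24, 21}
insert 22 → {33, 27, 26, 25, 24, 22, 21}
insert 28 → {33, 28, 27, 26, 25, 24, 22, 21}
insert 37 → {37, 33, 28, 27, 26, 25, 24, 22, 21}
remove-max → 37; now {33, 28, 27, 26, 25, 24, 22, 21}
insert 45 → {45, 33, 28, 27, 26, 25, 24, 22, 21}
insert 30 → {45, 33, 30, 28, 27, 26, 25, 24, 22, 21}
insert 32 → {45, 33, 32, 30, 28, 27, 26, 25, 24, 22, 21}
insert 29 → {45, 33, 32, 30, 29, 28, 27, 26, 25, 24, 22, 21}
remove-max → 45; now {33, 32, 30, 29, 28, 27, 26, 25, 24, 22, 21}
insert 41 → {41, 33, 32, 30, 29, 28, 27, 26, 25, 24, 22, 21}

41 → 33 → 32 → 30 → 29 → 28 → 27 → 26 → 25 → 24 → 22 → 21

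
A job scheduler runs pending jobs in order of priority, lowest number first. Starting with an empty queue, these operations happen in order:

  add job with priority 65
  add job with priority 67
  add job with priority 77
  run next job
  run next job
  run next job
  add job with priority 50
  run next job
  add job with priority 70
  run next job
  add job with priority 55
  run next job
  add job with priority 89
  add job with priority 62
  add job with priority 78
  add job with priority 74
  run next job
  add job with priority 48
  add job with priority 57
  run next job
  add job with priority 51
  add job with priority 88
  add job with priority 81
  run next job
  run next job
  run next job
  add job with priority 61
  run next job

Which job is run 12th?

insert 65 → {65}
insert 67 → {65, 67}
insert 77 → {65, 67, 77}
run next job → 65; now {67, 77}
run next job → 67; now {77}
run next job → 77; now {}
insert 50 → {50}
run next job → 50; now {}
insert 70 → {70}
run next job → 70; now {}
insert 55 → {55}
run next job → 55; now {}
insert 89 → {89}
insert 62 → {62, 89}
insert 78 → {62, 78, 89}
insert 74 → {62, 74, 78, 89}
run next job → 62; now {74, 78, 89}
insert 48 → {48, 74, 78, 89}
insert 57 → {48, 57, 74, 78, 89}
run next job → 48; now {57, 74, 78, 89}
insert 51 → {51, 57, 74, 78, 89}
insert 88 → {51, 57, 74, 78, 88, 89}
insert 81 → {51, 57, 74, 78, 81, 88, 89}
run next job → 51; now {57, 74, 78, 81, 88, 89}
run next job → 57; now {74, 78, 81, 88, 89}
run next job → 74; now {78, 81, 88, 89}
insert 61 → {61, 78, 81, 88, 89}
run next job → 61; now {78, 81, 88, 89}

61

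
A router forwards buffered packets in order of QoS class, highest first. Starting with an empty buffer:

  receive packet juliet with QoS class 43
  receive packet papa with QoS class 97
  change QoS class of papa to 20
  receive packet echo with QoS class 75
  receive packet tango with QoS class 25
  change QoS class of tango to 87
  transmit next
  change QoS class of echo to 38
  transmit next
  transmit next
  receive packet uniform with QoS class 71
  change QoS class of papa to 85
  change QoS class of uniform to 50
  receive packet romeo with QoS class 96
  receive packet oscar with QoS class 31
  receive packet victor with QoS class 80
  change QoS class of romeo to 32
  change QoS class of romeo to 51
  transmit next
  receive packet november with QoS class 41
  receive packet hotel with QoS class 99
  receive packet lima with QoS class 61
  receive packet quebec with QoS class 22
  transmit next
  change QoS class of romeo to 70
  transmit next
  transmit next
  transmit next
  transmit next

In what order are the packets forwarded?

add juliet (QoS class 43) → {juliet:43}
add papa (QoS class 97) → {papa:97, juliet:43}
update papa to QoS class 20 → {juliet:43, papa:20}
add echo (QoS class 75) → {echo:75, juliet:43, papa:20}
add tango (QoS class 25) → {echo:75, juliet:43, tango:25, papa:20}
update tango to QoS class 87 → {tango:87, echo:75, juliet:43, papa:20}
transmit next → tango; now {echo:75, juliet:43, papa:20}
update echo to QoS class 38 → {juliet:43, echo:38, papa:20}
transmit next → juliet; now {echo:38, papa:20}
transmit next → echo; now {papa:20}
add uniform (QoS class 71) → {uniform:71, papa:20}
update papa to QoS class 85 → {papa:85, uniform:71}
update uniform to QoS class 50 → {papa:85, uniform:50}
add romeo (QoS class 96) → {romeo:96, papa:85, uniform:50}
add oscar (QoS class 31) → {romeo:96, papa:85, uniform:50, oscar:31}
add victor (QoS class 80) → {romeo:96, papa:85, victor:80, uniform:50, oscar:31}
update romeo to QoS class 32 → {papa:85, victor:80, uniform:50, romeo:32, oscar:31}
update romeo to QoS class 51 → {papa:85, victor:80, romeo:51, uniform:50, oscar:31}
transmit next → papa; now {victor:80, romeo:51, uniform:50, oscar:31}
add november (QoS class 41) → {victor:80, romeo:51, uniform:50, november:41, oscar:31}
add hotel (QoS class 99) → {hotel:99, victor:80, romeo:51, uniform:50, november:41, oscar:31}
add lima (QoS class 61) → {hotel:99, victor:80, lima:61, romeo:51, uniform:50, november:41, oscar:31}
add quebec (QoS class 22) → {hotel:99, victor:80, lima:61, romeo:51, uniform:50, november:41, oscar:31, quebec:22}
transmit next → hotel; now {victor:80, lima:61, romeo:51, uniform:50, november:41, oscar:31, quebec:22}
update romeo to QoS class 70 → {victor:80, romeo:70, lima:61, uniform:50, november:41, oscar:31, quebec:22}
transmit next → victor; now {romeo:70, lima:61, uniform:50, november:41, oscar:31, quebec:22}
transmit next → romeo; now {lima:61, uniform:50, november:41, oscar:31, quebec:22}
transmit next → lima; now {uniform:50, november:41, oscar:31, quebec:22}
transmit next → uniform; now {november:41, oscar:31, quebec:22}

tango → juliet → echo → papa → hotel → victor → romeo → lima → uniform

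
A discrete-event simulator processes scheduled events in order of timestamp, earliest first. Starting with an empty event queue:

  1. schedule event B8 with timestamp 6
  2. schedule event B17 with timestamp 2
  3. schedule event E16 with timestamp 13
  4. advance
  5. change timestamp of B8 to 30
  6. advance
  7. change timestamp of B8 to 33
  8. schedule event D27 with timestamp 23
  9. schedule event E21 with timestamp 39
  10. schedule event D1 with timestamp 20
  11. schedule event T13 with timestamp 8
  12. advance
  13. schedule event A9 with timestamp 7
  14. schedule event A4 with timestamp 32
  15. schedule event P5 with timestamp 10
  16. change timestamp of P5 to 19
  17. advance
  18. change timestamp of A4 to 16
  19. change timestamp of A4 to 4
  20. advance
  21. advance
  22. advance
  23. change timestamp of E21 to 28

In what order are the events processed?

add B8 (timestamp 6) → {B8:6}
add B17 (timestamp 2) → {B17:2, B8:6}
add E16 (timestamp 13) → {B17:2, B8:6, E16:13}
advance → B17; now {B8:6, E16:13}
update B8 to timestamp 30 → {E16:13, B8:30}
advance → E16; now {B8:30}
update B8 to timestamp 33 → {B8:33}
add D27 (timestamp 23) → {D27:23, B8:33}
add E21 (timestamp 39) → {D27:23, B8:33, E21:39}
add D1 (timestamp 20) → {D1:20, D27:23, B8:33, E21:39}
add T13 (timestamp 8) → {T13:8, D1:20, D27:23, B8:33, E21:39}
advance → T13; now {D1:20, D27:23, B8:33, E21:39}
add A9 (timestamp 7) → {A9:7, D1:20, D27:23, B8:33, E21:39}
add A4 (timestamp 32) → {A9:7, D1:20, D27:23, A4:32, B8:33, E21:39}
add P5 (timestamp 10) → {A9:7, P5:10, D1:20, D27:23, A4:32, B8:33, E21:39}
update P5 to timestamp 19 → {A9:7, P5:19, D1:20, D27:23, A4:32, B8:33, E21:39}
advance → A9; now {P5:19, D1:20, D27:23, A4:32, B8:33, E21:39}
update A4 to timestamp 16 → {A4:16, P5:19, D1:20, D27:23, B8:33, E21:39}
update A4 to timestamp 4 → {A4:4, P5:19, D1:20, D27:23, B8:33, E21:39}
advance → A4; now {P5:19, D1:20, D27:23, B8:33, E21:39}
advance → P5; now {D1:20, D27:23, B8:33, E21:39}
advance → D1; now {D27:23, B8:33, E21:39}
update E21 to timestamp 28 → {D27:23, E21:28, B8:33}

B17 → E16 → T13 → A9 → A4 → P5 → D1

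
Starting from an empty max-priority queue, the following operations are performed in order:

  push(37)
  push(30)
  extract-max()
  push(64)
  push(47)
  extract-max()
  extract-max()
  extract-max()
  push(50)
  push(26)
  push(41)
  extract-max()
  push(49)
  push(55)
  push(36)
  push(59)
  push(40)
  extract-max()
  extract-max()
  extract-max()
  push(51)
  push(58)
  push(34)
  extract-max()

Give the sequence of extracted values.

[37, 64, 47, 30, 50, 59, 55, 49, 58]

insert 37 → {37}
insert 30 → {37, 30}
extract-max → 37; now {30}
insert 64 → {64, 30}
insert 47 → {64, 47, 30}
extract-max → 64; now {47, 30}
extract-max → 47; now {30}
extract-max → 30; now {}
insert 50 → {50}
insert 26 → {50, 26}
insert 41 → {50, 41, 26}
extract-max → 50; now {41, 26}
insert 49 → {49, 41, 26}
insert 55 → {55, 49, 41, 26}
insert 36 → {55, 49, 41, 36, 26}
insert 59 → {59, 55, 49, 41, 36, 26}
insert 40 → {59, 55, 49, 41, 40, 36, 26}
extract-max → 59; now {55, 49, 41, 40, 36, 26}
extract-max → 55; now {49, 41, 40, 36, 26}
extract-max → 49; now {41, 40, 36, 26}
insert 51 → {51, 41, 40, 36, 26}
insert 58 → {58, 51, 41, 40, 36, 26}
insert 34 → {58, 51, 41, 40, 36, 34, 26}
extract-max → 58; now {51, 41, 40, 36, 34, 26}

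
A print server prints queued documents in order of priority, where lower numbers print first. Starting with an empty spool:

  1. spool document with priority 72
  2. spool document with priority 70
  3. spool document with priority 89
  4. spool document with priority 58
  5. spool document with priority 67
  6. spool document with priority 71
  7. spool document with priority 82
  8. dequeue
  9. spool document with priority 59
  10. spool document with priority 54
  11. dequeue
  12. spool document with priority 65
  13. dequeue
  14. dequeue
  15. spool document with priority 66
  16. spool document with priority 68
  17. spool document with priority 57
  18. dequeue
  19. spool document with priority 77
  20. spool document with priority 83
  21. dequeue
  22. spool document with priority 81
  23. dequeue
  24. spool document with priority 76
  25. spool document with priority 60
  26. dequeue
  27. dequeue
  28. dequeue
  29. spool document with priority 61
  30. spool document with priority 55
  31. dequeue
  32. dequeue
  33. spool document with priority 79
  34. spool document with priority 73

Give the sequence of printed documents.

insert 72 → {72}
insert 70 → {70, 72}
insert 89 → {70, 72, 89}
insert 58 → {58, 70, 72, 89}
insert 67 → {58, 67, 70, 72, 89}
insert 71 → {58, 67, 70, 71, 72, 89}
insert 82 → {58, 67, 70, 71, 72, 82, 89}
dequeue → 58; now {67, 70, 71, 72, 82, 89}
insert 59 → {59, 67, 70, 71, 72, 82, 89}
insert 54 → {54, 59, 67, 70, 71, 72, 82, 89}
dequeue → 54; now {59, 67, 70, 71, 72, 82, 89}
insert 65 → {59, 65, 67, 70, 71, 72, 82, 89}
dequeue → 59; now {65, 67, 70, 71, 72, 82, 89}
dequeue → 65; now {67, 70, 71, 72, 82, 89}
insert 66 → {66, 67, 70, 71, 72, 82, 89}
insert 68 → {66, 67, 68, 70, 71, 72, 82, 89}
insert 57 → {57, 66, 67, 68, 70, 71, 72, 82, 89}
dequeue → 57; now {66, 67, 68, 70, 71, 72, 82, 89}
insert 77 → {66, 67, 68, 70, 71, 72, 77, 82, 89}
insert 83 → {66, 67, 68, 70, 71, 72, 77, 82, 83, 89}
dequeue → 66; now {67, 68, 70, 71, 72, 77, 82, 83, 89}
insert 81 → {67, 68, 70, 71, 72, 77, 81, 82, 83, 89}
dequeue → 67; now {68, 70, 71, 72, 77, 81, 82, 83, 89}
insert 76 → {68, 70, 71, 72, 76, 77, 81, 82, 83, 89}
insert 60 → {60, 68, 70, 71, 72, 76, 77, 81, 82, 83, 89}
dequeue → 60; now {68, 70, 71, 72, 76, 77, 81, 82, 83, 89}
dequeue → 68; now {70, 71, 72, 76, 77, 81, 82, 83, 89}
dequeue → 70; now {71, 72, 76, 77, 81, 82, 83, 89}
insert 61 → {61, 71, 72, 76, 77, 81, 82, 83, 89}
insert 55 → {55, 61, 71, 72, 76, 77, 81, 82, 83, 89}
dequeue → 55; now {61, 71, 72, 76, 77, 81, 82, 83, 89}
dequeue → 61; now {71, 72, 76, 77, 81, 82, 83, 89}
insert 79 → {71, 72, 76, 77, 79, 81, 82, 83, 89}
insert 73 → {71, 72, 73, 76, 77, 79, 81, 82, 83, 89}

[58, 54, 59, 65, 57, 66, 67, 60, 68, 70, 55, 61]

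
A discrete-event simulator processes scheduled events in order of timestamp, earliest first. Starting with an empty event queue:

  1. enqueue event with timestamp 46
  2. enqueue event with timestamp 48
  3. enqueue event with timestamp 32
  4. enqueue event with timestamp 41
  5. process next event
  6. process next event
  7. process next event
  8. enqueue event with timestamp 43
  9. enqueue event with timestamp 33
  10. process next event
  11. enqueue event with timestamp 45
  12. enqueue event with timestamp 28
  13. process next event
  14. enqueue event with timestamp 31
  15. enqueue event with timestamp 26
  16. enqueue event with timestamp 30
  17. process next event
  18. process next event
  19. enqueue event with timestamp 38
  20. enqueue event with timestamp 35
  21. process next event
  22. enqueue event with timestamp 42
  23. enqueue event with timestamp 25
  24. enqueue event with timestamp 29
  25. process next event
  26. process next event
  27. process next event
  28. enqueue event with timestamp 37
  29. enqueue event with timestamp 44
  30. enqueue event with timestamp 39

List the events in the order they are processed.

insert 46 → {46}
insert 48 → {46, 48}
insert 32 → {32, 46, 48}
insert 41 → {32, 41, 46, 48}
process next event → 32; now {41, 46, 48}
process next event → 41; now {46, 48}
process next event → 46; now {48}
insert 43 → {43, 48}
insert 33 → {33, 43, 48}
process next event → 33; now {43, 48}
insert 45 → {43, 45, 48}
insert 28 → {28, 43, 45, 48}
process next event → 28; now {43, 45, 48}
insert 31 → {31, 43, 45, 48}
insert 26 → {26, 31, 43, 45, 48}
insert 30 → {26, 30, 31, 43, 45, 48}
process next event → 26; now {30, 31, 43, 45, 48}
process next event → 30; now {31, 43, 45, 48}
insert 38 → {31, 38, 43, 45, 48}
insert 35 → {31, 35, 38, 43, 45, 48}
process next event → 31; now {35, 38, 43, 45, 48}
insert 42 → {35, 38, 42, 43, 45, 48}
insert 25 → {25, 35, 38, 42, 43, 45, 48}
insert 29 → {25, 29, 35, 38, 42, 43, 45, 48}
process next event → 25; now {29, 35, 38, 42, 43, 45, 48}
process next event → 29; now {35, 38, 42, 43, 45, 48}
process next event → 35; now {38, 42, 43, 45, 48}
insert 37 → {37, 38, 42, 43, 45, 48}
insert 44 → {37, 38, 42, 43, 44, 45, 48}
insert 39 → {37, 38, 39, 42, 43, 44, 45, 48}

32, 41, 46, 33, 28, 26, 30, 31, 25, 29, 35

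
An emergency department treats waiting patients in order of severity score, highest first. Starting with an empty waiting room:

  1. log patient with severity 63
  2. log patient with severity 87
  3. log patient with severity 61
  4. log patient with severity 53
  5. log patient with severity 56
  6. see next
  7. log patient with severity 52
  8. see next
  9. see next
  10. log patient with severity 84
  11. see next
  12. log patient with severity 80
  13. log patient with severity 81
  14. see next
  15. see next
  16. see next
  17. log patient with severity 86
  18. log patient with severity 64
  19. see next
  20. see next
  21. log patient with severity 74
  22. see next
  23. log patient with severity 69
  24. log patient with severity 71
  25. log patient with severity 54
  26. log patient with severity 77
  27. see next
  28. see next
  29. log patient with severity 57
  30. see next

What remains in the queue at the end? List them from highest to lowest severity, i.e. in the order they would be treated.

insert 63 → {63}
insert 87 → {87, 63}
insert 61 → {87, 63, 61}
insert 53 → {87, 63, 61, 53}
insert 56 → {87, 63, 61, 56, 53}
see next → 87; now {63, 61, 56, 53}
insert 52 → {63, 61, 56, 53, 52}
see next → 63; now {61, 56, 53, 52}
see next → 61; now {56, 53, 52}
insert 84 → {84, 56, 53, 52}
see next → 84; now {56, 53, 52}
insert 80 → {80, 56, 53, 52}
insert 81 → {81, 80, 56, 53, 52}
see next → 81; now {80, 56, 53, 52}
see next → 80; now {56, 53, 52}
see next → 56; now {53, 52}
insert 86 → {86, 53, 52}
insert 64 → {86, 64, 53, 52}
see next → 86; now {64, 53, 52}
see next → 64; now {53, 52}
insert 74 → {74, 53, 52}
see next → 74; now {53, 52}
insert 69 → {69, 53, 52}
insert 71 → {71, 69, 53, 52}
insert 54 → {71, 69, 54, 53, 52}
insert 77 → {77, 71, 69, 54, 53, 52}
see next → 77; now {71, 69, 54, 53, 52}
see next → 71; now {69, 54, 53, 52}
insert 57 → {69, 57, 54, 53, 52}
see next → 69; now {57, 54, 53, 52}

57 → 54 → 53 → 52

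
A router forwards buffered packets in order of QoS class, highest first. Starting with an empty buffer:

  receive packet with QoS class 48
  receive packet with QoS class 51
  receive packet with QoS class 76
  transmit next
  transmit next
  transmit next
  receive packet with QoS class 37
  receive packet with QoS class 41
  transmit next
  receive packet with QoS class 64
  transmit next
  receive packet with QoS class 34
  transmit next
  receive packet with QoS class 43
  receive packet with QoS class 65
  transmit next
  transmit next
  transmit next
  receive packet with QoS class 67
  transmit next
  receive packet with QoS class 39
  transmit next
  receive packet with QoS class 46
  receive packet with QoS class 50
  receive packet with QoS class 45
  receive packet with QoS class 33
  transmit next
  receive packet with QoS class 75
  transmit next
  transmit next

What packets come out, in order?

76 → 51 → 48 → 41 → 64 → 37 → 65 → 43 → 34 → 67 → 39 → 50 → 75 → 46

insert 48 → {48}
insert 51 → {51, 48}
insert 76 → {76, 51, 48}
transmit next → 76; now {51, 48}
transmit next → 51; now {48}
transmit next → 48; now {}
insert 37 → {37}
insert 41 → {41, 37}
transmit next → 41; now {37}
insert 64 → {64, 37}
transmit next → 64; now {37}
insert 34 → {37, 34}
transmit next → 37; now {34}
insert 43 → {43, 34}
insert 65 → {65, 43, 34}
transmit next → 65; now {43, 34}
transmit next → 43; now {34}
transmit next → 34; now {}
insert 67 → {67}
transmit next → 67; now {}
insert 39 → {39}
transmit next → 39; now {}
insert 46 → {46}
insert 50 → {50, 46}
insert 45 → {50, 46, 45}
insert 33 → {50, 46, 45, 33}
transmit next → 50; now {46, 45, 33}
insert 75 → {75, 46, 45, 33}
transmit next → 75; now {46, 45, 33}
transmit next → 46; now {45, 33}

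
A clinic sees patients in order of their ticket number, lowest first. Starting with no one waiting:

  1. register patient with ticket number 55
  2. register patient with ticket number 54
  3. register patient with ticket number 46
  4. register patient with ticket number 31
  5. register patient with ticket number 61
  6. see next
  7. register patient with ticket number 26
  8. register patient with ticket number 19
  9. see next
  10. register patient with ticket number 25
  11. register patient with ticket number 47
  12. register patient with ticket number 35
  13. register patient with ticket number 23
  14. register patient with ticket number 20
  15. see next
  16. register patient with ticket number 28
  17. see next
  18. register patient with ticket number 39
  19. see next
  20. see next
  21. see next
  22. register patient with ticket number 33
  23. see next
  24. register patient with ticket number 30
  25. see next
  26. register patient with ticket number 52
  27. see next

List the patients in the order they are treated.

insert 55 → {55}
insert 54 → {54, 55}
insert 46 → {46, 54, 55}
insert 31 → {31, 46, 54, 55}
insert 61 → {31, 46, 54, 55, 61}
see next → 31; now {46, 54, 55, 61}
insert 26 → {26, 46, 54, 55, 61}
insert 19 → {19, 26, 46, 54, 55, 61}
see next → 19; now {26, 46, 54, 55, 61}
insert 25 → {25, 26, 46, 54, 55, 61}
insert 47 → {25, 26, 46, 47, 54, 55, 61}
insert 35 → {25, 26, 35, 46, 47, 54, 55, 61}
insert 23 → {23, 25, 26, 35, 46, 47, 54, 55, 61}
insert 20 → {20, 23, 25, 26, 35, 46, 47, 54, 55, 61}
see next → 20; now {23, 25, 26, 35, 46, 47, 54, 55, 61}
insert 28 → {23, 25, 26, 28, 35, 46, 47, 54, 55, 61}
see next → 23; now {25, 26, 28, 35, 46, 47, 54, 55, 61}
insert 39 → {25, 26, 28, 35, 39, 46, 47, 54, 55, 61}
see next → 25; now {26, 28, 35, 39, 46, 47, 54, 55, 61}
see next → 26; now {28, 35, 39, 46, 47, 54, 55, 61}
see next → 28; now {35, 39, 46, 47, 54, 55, 61}
insert 33 → {33, 35, 39, 46, 47, 54, 55, 61}
see next → 33; now {35, 39, 46, 47, 54, 55, 61}
insert 30 → {30, 35, 39, 46, 47, 54, 55, 61}
see next → 30; now {35, 39, 46, 47, 54, 55, 61}
insert 52 → {35, 39, 46, 47, 52, 54, 55, 61}
see next → 35; now {39, 46, 47, 52, 54, 55, 61}

31 → 19 → 20 → 23 → 25 → 26 → 28 → 33 → 30 → 35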